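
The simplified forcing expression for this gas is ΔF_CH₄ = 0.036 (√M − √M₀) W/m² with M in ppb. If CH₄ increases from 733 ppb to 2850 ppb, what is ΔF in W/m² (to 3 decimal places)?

CH₄: 0.036 × (√2850 − √733) = 0.036 × (53.3854 − 27.0740) = 0.036 × 26.3114 = 0.9472 W/m².

ΔF = 0.947 W/m²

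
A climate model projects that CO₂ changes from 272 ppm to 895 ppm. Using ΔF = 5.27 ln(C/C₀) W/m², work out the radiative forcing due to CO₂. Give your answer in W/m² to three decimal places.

CO₂: 5.27 × ln(895/272) = 5.27 × ln(3.29044) = 5.27 × 1.19102 = 6.2767 W/m².

ΔF = 6.277 W/m²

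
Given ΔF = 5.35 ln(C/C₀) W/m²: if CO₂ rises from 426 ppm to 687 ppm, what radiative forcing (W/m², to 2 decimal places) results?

ΔF = 2.56 W/m²

CO₂ absorption bands are partially saturated, so forcing scales with the logarithm of the concentration ratio.
CO₂: 5.35 × ln(687/426) = 5.35 × ln(1.61268) = 5.35 × 0.47790 = 2.5568 W/m².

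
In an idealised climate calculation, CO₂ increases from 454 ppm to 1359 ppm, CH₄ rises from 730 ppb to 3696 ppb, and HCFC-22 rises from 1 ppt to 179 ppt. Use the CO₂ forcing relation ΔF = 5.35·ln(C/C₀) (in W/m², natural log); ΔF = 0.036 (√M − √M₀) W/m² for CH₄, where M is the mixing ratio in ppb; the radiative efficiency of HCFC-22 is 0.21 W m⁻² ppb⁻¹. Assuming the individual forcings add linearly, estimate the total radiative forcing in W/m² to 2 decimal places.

ΔF = 7.12 W/m²

CO₂: 5.35 × ln(1359/454) = 5.35 × ln(2.99339) = 5.35 × 1.09641 = 5.8658 W/m².
CH₄: 0.036 × (√3696 − √730) = 0.036 × (60.7947 − 27.0185) = 0.036 × 33.7762 = 1.2159 W/m².
HCFC-22: Δ = 179 − 1 = 178 ppt = 0.178 ppb; ΔF = 0.21 × 0.178 = 0.0374 W/m².
Total ΔF = 5.8658 + 1.2159 + 0.0374 = 7.1191 W/m².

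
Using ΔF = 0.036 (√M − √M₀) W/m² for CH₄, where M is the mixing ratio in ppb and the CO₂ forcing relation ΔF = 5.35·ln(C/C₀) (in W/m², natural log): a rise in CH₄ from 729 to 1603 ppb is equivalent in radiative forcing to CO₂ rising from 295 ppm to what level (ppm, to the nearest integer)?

CH₄ forcing: 0.036 × (√1603 − √729) = 0.036 × (40.0375 − 27.0000) = 0.036 × 13.0375 = 0.46935 W/m².
Set 5.35 ln(C/295) = 0.46935: ln(C/295) = 0.46935/5.35 = 0.08773, so C = 295 × e^0.08773 = 295 × 1.09169 = 322.05 ppm.

C ≈ 322 ppm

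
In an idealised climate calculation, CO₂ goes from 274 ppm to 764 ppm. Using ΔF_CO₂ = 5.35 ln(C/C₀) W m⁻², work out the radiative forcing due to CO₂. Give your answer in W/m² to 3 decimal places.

CO₂ absorption bands are partially saturated, so forcing scales with the logarithm of the concentration ratio.
CO₂: 5.35 × ln(764/274) = 5.35 × ln(2.78832) = 5.35 × 1.02544 = 5.4861 W/m².

ΔF = 5.486 W/m²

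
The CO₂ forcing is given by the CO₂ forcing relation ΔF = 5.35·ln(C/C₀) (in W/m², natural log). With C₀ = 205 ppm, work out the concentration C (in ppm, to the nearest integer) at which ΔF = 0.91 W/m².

Set 5.35 ln(C/205) = 0.91, so ln(C/205) = 0.91/5.35 = 0.17009.
Then C/205 = e^0.17009 = 1.18541, giving C = 205 × 1.18541 = 243.01 ppm.

C ≈ 243 ppm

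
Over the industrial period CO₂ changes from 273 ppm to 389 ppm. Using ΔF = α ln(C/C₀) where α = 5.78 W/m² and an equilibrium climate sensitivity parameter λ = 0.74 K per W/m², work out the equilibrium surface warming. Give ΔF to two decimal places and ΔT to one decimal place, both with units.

CO₂: 5.78 × ln(389/273) = 5.78 × ln(1.42491) = 5.78 × 0.35411 = 2.0468 W/m².
ΔT = λ ΔF = 0.74 × 2.05 = 1.5170 K.

ΔF = 2.05 W/m²; ΔT = 1.5 K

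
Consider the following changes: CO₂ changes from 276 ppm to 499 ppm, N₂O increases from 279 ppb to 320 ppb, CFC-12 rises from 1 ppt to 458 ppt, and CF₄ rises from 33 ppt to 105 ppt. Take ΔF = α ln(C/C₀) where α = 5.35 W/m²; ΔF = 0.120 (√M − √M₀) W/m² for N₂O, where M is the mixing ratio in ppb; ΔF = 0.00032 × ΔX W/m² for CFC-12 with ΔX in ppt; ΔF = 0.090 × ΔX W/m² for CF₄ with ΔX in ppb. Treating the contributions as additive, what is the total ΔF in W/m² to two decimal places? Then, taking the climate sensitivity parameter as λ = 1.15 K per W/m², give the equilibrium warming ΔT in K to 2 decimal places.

CO₂: 5.35 × ln(499/276) = 5.35 × ln(1.80797) = 5.35 × 0.59220 = 3.1683 W/m².
N₂O: 0.120 × (√320 − √279) = 0.120 × (17.8885 − 16.7033) = 0.120 × 1.1852 = 0.1422 W/m².
CFC-12: ΔF = 0.00032 × (458 − 1) = 0.00032 × 457 = 0.1462 W/m².
CF₄: Δ = 105 − 33 = 72 ppt = 0.072 ppb; ΔF = 0.090 × 0.072 = 0.0065 W/m².
Total ΔF = 3.1683 + 0.1422 + 0.1462 + 0.0065 = 3.4632 W/m².
ΔT = λ ΔF = 1.15 × 3.46 = 3.9790 K.

ΔF = 3.46 W/m²; ΔT = 3.98 K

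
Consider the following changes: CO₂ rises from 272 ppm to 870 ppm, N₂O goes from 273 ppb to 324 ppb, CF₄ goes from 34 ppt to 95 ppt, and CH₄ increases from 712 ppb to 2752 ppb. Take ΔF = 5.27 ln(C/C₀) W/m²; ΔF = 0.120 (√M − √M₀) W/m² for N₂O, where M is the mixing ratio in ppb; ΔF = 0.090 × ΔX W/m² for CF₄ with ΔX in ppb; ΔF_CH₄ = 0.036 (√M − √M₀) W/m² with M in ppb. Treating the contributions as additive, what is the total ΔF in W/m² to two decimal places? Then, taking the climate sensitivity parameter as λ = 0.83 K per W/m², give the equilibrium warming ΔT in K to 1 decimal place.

CO₂: 5.27 × ln(870/272) = 5.27 × ln(3.19853) = 5.27 × 1.16269 = 6.1274 W/m².
N₂O: 0.120 × (√324 − √273) = 0.120 × (18.0000 − 16.5227) = 0.120 × 1.4773 = 0.1773 W/m².
CF₄: Δ = 95 − 34 = 61 ppt = 0.061 ppb; ΔF = 0.090 × 0.061 = 0.0055 W/m².
CH₄: 0.036 × (√2752 − √712) = 0.036 × (52.4595 − 26.6833) = 0.036 × 25.7762 = 0.9279 W/m².
Total ΔF = 6.1274 + 0.1773 + 0.0055 + 0.9279 = 7.2381 W/m².
ΔT = λ ΔF = 0.83 × 7.24 = 6.0092 K.

ΔF = 7.24 W/m²; ΔT = 6.0 K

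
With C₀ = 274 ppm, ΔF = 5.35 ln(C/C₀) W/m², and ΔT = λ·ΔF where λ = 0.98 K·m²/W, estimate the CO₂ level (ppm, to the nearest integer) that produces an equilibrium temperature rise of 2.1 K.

Required forcing: ΔF = ΔT/λ = 2.1/0.98 = 2.1429 W/m².
Then ln(C/274) = ΔF/5.35 = 2.1429/5.35 = 0.40054.
So C = 274 × e^0.40054 = 274 × 1.49263 = 408.98 ppm.

C ≈ 409 ppm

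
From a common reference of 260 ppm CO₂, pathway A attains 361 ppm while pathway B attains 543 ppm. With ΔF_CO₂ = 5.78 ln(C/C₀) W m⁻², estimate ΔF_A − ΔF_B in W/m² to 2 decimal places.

ΔF_A = 5.78 ln(361/260) = 5.78 × 0.32820 = 1.8970 W/m².
ΔF_B = 5.78 ln(543/260) = 5.78 × 0.73643 = 4.2566 W/m².
Difference: 1.8970 − 4.2566 = -2.3596 W/m².
(Equivalently, ΔF_A − ΔF_B = 5.78 ln(361/543) = 5.78 × -0.40823 = -2.3596 W/m².)

ΔF_A − ΔF_B = -2.36 W/m²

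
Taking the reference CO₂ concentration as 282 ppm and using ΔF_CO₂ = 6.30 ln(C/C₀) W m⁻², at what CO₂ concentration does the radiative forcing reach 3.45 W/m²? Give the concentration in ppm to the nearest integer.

C ≈ 488 ppm

Set 6.30 ln(C/282) = 3.45, so ln(C/282) = 3.45/6.30 = 0.54762.
Then C/282 = e^0.54762 = 1.72913, giving C = 282 × 1.72913 = 487.61 ppm.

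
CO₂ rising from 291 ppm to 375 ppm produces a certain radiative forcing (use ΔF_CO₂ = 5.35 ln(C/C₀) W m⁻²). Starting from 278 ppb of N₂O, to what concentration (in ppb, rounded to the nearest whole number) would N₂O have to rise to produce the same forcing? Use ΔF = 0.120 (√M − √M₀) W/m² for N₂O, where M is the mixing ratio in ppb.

M ≈ 783 ppb

CO₂ forcing: 5.35 × ln(375/291) = 5.35 × 0.253603 = 1.35678 W/m².
Set 0.120(√M − √278) = 1.35678: √M = 1.35678/0.120 + √278 = 11.3065 + 16.6733 = 27.9798.
M = (27.9798)² = 782.87 ppb.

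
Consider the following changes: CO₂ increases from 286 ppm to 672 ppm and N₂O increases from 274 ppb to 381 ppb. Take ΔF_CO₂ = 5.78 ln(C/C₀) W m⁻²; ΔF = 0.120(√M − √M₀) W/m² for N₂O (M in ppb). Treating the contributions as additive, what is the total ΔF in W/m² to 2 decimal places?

ΔF = 5.29 W/m²

CO₂: 5.78 × ln(672/286) = 5.78 × ln(2.34965) = 5.78 × 0.85427 = 4.9377 W/m².
N₂O: 0.120 × (√381 − √274) = 0.120 × (19.5192 − 16.5529) = 0.120 × 2.9663 = 0.3560 W/m².
Total ΔF = 4.9377 + 0.3560 = 5.2937 W/m².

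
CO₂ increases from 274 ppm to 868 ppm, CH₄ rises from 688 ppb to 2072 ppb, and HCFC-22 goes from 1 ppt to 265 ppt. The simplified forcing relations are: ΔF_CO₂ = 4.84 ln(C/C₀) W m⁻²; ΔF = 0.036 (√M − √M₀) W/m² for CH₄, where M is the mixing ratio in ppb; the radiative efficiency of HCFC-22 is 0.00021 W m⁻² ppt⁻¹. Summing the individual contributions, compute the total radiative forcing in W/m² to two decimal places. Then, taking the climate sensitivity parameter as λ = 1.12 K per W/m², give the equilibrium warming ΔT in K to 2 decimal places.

CO₂: 4.84 × ln(868/274) = 4.84 × ln(3.16788) = 4.84 × 1.15306 = 5.5808 W/m².
CH₄: 0.036 × (√2072 − √688) = 0.036 × (45.5192 − 26.2298) = 0.036 × 19.2894 = 0.6944 W/m².
HCFC-22: ΔF = 0.00021 × (265 − 1) = 0.00021 × 264 = 0.0554 W/m².
Total ΔF = 5.5808 + 0.6944 + 0.0554 = 6.3306 W/m².
ΔT = λ ΔF = 1.12 × 6.33 = 7.0896 K.

ΔF = 6.33 W/m²; ΔT = 7.09 K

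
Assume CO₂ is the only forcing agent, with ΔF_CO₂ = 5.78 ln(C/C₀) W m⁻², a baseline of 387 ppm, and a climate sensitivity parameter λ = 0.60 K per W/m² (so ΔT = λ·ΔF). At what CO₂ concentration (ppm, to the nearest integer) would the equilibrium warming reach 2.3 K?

C ≈ 751 ppm

Required forcing: ΔF = ΔT/λ = 2.3/0.60 = 3.8333 W/m².
Then ln(C/387) = ΔF/5.78 = 3.8333/5.78 = 0.66320.
So C = 387 × e^0.66320 = 387 × 1.94099 = 751.16 ppm.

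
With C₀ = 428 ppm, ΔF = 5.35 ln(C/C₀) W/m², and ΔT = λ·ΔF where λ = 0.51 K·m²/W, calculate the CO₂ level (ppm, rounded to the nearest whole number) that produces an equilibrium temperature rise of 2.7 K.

Required forcing: ΔF = ΔT/λ = 2.7/0.51 = 5.2941 W/m².
Then ln(C/428) = ΔF/5.35 = 5.2941/5.35 = 0.98955.
So C = 428 × e^0.98955 = 428 × 2.69002 = 1151.33 ppm.

C ≈ 1151 ppm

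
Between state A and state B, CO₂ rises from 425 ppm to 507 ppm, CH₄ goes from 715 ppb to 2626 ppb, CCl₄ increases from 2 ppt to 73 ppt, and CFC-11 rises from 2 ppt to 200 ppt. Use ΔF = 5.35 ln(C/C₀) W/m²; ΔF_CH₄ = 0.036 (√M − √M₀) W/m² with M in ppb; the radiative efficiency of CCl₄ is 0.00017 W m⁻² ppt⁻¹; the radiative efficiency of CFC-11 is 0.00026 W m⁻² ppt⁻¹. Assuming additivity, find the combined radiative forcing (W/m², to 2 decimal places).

CO₂: 5.35 × ln(507/425) = 5.35 × ln(1.19294) = 5.35 × 0.17642 = 0.9438 W/m².
CH₄: 0.036 × (√2626 − √715) = 0.036 × (51.2445 − 26.7395) = 0.036 × 24.5050 = 0.8822 W/m².
CCl₄: ΔF = 0.00017 × (73 − 2) = 0.00017 × 71 = 0.0121 W/m².
CFC-11: ΔF = 0.00026 × (200 − 2) = 0.00026 × 198 = 0.0515 W/m².
Total ΔF = 0.9438 + 0.8822 + 0.0121 + 0.0515 = 1.8896 W/m².

ΔF = 1.89 W/m²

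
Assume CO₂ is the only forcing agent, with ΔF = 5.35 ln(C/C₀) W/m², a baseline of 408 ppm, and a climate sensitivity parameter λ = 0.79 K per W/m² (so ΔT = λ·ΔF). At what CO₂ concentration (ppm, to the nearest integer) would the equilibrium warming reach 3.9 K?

C ≈ 1027 ppm

Required forcing: ΔF = ΔT/λ = 3.9/0.79 = 4.9367 W/m².
Then ln(C/408) = ΔF/5.35 = 4.9367/5.35 = 0.92275.
So C = 408 × e^0.92275 = 408 × 2.51620 = 1026.61 ppm.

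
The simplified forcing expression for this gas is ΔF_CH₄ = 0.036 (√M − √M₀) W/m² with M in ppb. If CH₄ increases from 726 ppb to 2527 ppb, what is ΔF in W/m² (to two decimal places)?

CH₄: 0.036 × (√2527 − √726) = 0.036 × (50.2693 − 26.9444) = 0.036 × 23.3249 = 0.8397 W/m².

ΔF = 0.84 W/m²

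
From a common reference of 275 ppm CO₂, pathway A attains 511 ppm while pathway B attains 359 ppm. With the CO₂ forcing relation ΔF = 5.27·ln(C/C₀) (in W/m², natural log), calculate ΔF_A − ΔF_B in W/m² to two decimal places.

ΔF_A = 5.27 ln(511/275) = 5.27 × 0.61960 = 3.2653 W/m².
ΔF_B = 5.27 ln(359/275) = 5.27 × 0.26655 = 1.4047 W/m².
Difference: 3.2653 − 1.4047 = 1.8606 W/m².
(Equivalently, ΔF_A − ΔF_B = 5.27 ln(511/359) = 5.27 × 0.35305 = 1.8606 W/m².)

ΔF_A − ΔF_B = 1.86 W/m²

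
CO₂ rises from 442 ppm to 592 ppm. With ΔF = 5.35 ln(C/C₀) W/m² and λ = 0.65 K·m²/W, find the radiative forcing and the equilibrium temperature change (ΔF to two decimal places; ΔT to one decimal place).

CO₂: 5.35 × ln(592/442) = 5.35 × ln(1.33937) = 5.35 × 0.29220 = 1.5633 W/m².
ΔT = λ ΔF = 0.65 × 1.56 = 1.0140 K.

ΔF = 1.56 W/m²; ΔT = 1.0 K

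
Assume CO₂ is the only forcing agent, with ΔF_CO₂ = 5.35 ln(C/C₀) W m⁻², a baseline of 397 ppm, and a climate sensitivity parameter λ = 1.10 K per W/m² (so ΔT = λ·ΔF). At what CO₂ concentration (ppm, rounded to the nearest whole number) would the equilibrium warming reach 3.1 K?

Required forcing: ΔF = ΔT/λ = 3.1/1.10 = 2.8182 W/m².
Then ln(C/397) = ΔF/5.35 = 2.8182/5.35 = 0.52677.
So C = 397 × e^0.52677 = 397 × 1.69345 = 672.30 ppm.

C ≈ 672 ppm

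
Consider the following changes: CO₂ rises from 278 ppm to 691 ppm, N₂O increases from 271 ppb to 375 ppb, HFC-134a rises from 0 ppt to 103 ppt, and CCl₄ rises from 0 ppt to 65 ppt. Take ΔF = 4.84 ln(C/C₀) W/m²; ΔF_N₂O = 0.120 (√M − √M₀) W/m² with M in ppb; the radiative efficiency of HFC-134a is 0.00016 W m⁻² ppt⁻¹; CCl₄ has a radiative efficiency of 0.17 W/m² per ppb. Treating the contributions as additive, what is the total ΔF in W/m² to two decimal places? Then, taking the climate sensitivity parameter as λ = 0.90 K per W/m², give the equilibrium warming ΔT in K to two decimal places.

ΔF = 4.78 W/m²; ΔT = 4.30 K

CO₂: 4.84 × ln(691/278) = 4.84 × ln(2.48561) = 4.84 × 0.91052 = 4.4069 W/m².
N₂O: 0.120 × (√375 − √271) = 0.120 × (19.3649 − 16.4621) = 0.120 × 2.9028 = 0.3483 W/m².
HFC-134a: ΔF = 0.00016 × (103 − 0) = 0.00016 × 103 = 0.0165 W/m².
CCl₄: Δ = 65 − 0 = 65 ppt = 0.065 ppb; ΔF = 0.17 × 0.065 = 0.0111 W/m².
Total ΔF = 4.4069 + 0.3483 + 0.0165 + 0.0111 = 4.7828 W/m².
ΔT = λ ΔF = 0.90 × 4.78 = 4.3020 K.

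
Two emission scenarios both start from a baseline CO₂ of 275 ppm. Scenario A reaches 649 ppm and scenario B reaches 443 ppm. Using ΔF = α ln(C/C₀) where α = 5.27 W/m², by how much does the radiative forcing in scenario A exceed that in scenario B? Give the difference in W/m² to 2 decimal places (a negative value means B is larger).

ΔF_A − ΔF_B = 2.01 W/m²

ΔF_A = 5.27 ln(649/275) = 5.27 × 0.85866 = 4.5251 W/m².
ΔF_B = 5.27 ln(443/275) = 5.27 × 0.47680 = 2.5127 W/m².
Difference: 4.5251 − 2.5127 = 2.0124 W/m².
(Equivalently, ΔF_A − ΔF_B = 5.27 ln(649/443) = 5.27 × 0.38186 = 2.0124 W/m².)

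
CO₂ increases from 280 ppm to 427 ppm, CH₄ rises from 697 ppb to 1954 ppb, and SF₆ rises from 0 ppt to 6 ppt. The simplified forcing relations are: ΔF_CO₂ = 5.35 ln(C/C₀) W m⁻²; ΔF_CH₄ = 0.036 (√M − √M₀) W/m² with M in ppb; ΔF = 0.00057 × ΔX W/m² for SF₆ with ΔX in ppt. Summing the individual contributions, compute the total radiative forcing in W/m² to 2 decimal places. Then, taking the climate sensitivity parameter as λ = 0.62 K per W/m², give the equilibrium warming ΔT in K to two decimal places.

CO₂: 5.35 × ln(427/280) = 5.35 × ln(1.52500) = 5.35 × 0.42199 = 2.2576 W/m².
CH₄: 0.036 × (√1954 − √697) = 0.036 × (44.2041 − 26.4008) = 0.036 × 17.8033 = 0.6409 W/m².
SF₆: ΔF = 0.00057 × (6 − 0) = 0.00057 × 6 = 0.0034 W/m².
Total ΔF = 2.2576 + 0.6409 + 0.0034 = 2.9019 W/m².
ΔT = λ ΔF = 0.62 × 2.90 = 1.7980 K.

ΔF = 2.90 W/m²; ΔT = 1.80 K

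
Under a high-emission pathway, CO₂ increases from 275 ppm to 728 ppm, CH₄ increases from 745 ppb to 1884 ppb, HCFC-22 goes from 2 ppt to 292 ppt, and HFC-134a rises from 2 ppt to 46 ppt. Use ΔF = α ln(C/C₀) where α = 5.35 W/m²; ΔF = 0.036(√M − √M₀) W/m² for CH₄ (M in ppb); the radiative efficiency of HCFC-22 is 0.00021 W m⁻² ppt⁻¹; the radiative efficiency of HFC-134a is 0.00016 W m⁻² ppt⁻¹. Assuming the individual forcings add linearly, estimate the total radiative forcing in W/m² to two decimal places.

ΔF = 5.86 W/m²

CO₂: 5.35 × ln(728/275) = 5.35 × ln(2.64727) = 5.35 × 0.97353 = 5.2084 W/m².
CH₄: 0.036 × (√1884 − √745) = 0.036 × (43.4051 − 27.2947) = 0.036 × 16.1104 = 0.5800 W/m².
HCFC-22: ΔF = 0.00021 × (292 − 2) = 0.00021 × 290 = 0.0609 W/m².
HFC-134a: ΔF = 0.00016 × (46 − 2) = 0.00016 × 44 = 0.0070 W/m².
Total ΔF = 5.2084 + 0.5800 + 0.0609 + 0.0070 = 5.8563 W/m².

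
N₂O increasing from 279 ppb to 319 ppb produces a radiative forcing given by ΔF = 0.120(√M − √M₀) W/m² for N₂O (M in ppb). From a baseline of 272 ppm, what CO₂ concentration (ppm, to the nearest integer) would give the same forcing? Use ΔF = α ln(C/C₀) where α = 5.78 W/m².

C ≈ 279 ppm

N₂O forcing: 0.120 × (√319 − √279) = 0.120 × (17.8606 − 16.7033) = 0.120 × 1.1573 = 0.13888 W/m².
Set 5.78 ln(C/272) = 0.13888: ln(C/272) = 0.13888/5.78 = 0.02403, so C = 272 × e^0.02403 = 272 × 1.02432 = 278.62 ppm.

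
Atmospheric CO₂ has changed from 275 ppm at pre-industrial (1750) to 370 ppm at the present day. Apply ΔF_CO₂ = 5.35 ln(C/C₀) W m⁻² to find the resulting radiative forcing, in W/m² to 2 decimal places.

CO₂ absorption bands are partially saturated, so forcing scales with the logarithm of the concentration ratio.
CO₂: 5.35 × ln(370/275) = 5.35 × ln(1.34545) = 5.35 × 0.29673 = 1.5875 W/m².

ΔF = 1.59 W/m²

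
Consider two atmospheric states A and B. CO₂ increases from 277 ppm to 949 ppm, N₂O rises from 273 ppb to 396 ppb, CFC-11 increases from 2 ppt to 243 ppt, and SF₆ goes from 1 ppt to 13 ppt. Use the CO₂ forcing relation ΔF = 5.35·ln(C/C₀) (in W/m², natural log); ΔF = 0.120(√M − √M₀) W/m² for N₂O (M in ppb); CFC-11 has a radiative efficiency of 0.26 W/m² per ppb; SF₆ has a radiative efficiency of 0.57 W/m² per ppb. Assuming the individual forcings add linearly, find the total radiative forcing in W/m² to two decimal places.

ΔF = 7.06 W/m²

CO₂: 5.35 × ln(949/277) = 5.35 × ln(3.42599) = 5.35 × 1.23139 = 6.5879 W/m².
N₂O: 0.120 × (√396 − √273) = 0.120 × (19.8997 − 16.5227) = 0.120 × 3.3770 = 0.4052 W/m².
CFC-11: Δ = 243 − 2 = 241 ppt = 0.241 ppb; ΔF = 0.26 × 0.241 = 0.0627 W/m².
SF₆: Δ = 13 − 1 = 12 ppt = 0.012 ppb; ΔF = 0.57 × 0.012 = 0.0068 W/m².
Total ΔF = 6.5879 + 0.4052 + 0.0627 + 0.0068 = 7.0626 W/m².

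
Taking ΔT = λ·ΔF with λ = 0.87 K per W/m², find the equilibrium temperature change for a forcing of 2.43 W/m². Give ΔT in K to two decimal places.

ΔT = λ ΔF = 0.87 × 2.43 = 2.1141 K.

ΔT = 2.11 K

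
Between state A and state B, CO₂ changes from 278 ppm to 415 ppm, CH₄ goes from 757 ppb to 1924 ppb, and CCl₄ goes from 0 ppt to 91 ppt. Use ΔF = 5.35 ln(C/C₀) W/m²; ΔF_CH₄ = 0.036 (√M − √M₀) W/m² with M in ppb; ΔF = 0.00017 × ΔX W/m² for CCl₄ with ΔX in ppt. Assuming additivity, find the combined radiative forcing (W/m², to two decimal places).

CO₂: 5.35 × ln(415/278) = 5.35 × ln(1.49281) = 5.35 × 0.40066 = 2.1435 W/m².
CH₄: 0.036 × (√1924 − √757) = 0.036 × (43.8634 − 27.5136) = 0.036 × 16.3498 = 0.5886 W/m².
CCl₄: ΔF = 0.00017 × (91 − 0) = 0.00017 × 91 = 0.0155 W/m².
Total ΔF = 2.1435 + 0.5886 + 0.0155 = 2.7476 W/m².

ΔF = 2.75 W/m²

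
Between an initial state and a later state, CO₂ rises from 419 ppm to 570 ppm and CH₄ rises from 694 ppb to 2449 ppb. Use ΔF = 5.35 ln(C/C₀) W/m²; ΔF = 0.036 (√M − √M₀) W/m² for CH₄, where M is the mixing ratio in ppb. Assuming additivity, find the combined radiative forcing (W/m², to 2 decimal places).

CO₂: 5.35 × ln(570/419) = 5.35 × ln(1.36038) = 5.35 × 0.30776 = 1.6465 W/m².
CH₄: 0.036 × (√2449 − √694) = 0.036 × (49.4874 − 26.3439) = 0.036 × 23.1435 = 0.8332 W/m².
Total ΔF = 1.6465 + 0.8332 = 2.4797 W/m².

ΔF = 2.48 W/m²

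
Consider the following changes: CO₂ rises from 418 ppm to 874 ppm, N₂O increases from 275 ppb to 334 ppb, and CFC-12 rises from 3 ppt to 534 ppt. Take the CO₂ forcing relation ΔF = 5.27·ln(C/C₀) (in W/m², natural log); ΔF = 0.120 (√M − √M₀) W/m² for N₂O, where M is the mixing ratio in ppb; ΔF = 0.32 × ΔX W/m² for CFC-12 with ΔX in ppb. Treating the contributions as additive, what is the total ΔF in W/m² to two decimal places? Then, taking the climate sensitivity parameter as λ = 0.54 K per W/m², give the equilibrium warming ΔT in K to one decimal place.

ΔF = 4.26 W/m²; ΔT = 2.3 K

CO₂: 5.27 × ln(874/418) = 5.27 × ln(2.09091) = 5.27 × 0.73760 = 3.8872 W/m².
N₂O: 0.120 × (√334 − √275) = 0.120 × (18.2757 − 16.5831) = 0.120 × 1.6926 = 0.2031 W/m².
CFC-12: Δ = 534 − 3 = 531 ppt = 0.531 ppb; ΔF = 0.32 × 0.531 = 0.1699 W/m².
Total ΔF = 3.8872 + 0.2031 + 0.1699 = 4.2602 W/m².
ΔT = λ ΔF = 0.54 × 4.26 = 2.3004 K.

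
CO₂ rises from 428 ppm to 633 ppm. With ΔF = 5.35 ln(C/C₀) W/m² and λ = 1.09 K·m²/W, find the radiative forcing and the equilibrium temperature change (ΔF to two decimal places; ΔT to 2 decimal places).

CO₂: 5.35 × ln(633/428) = 5.35 × ln(1.47897) = 5.35 × 0.39135 = 2.0937 W/m².
ΔT = λ ΔF = 1.09 × 2.09 = 2.2781 K.

ΔF = 2.09 W/m²; ΔT = 2.28 K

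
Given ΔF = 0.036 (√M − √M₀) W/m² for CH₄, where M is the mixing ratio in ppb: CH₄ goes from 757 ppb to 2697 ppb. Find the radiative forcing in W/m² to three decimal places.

ΔF = 0.879 W/m²

CH₄: 0.036 × (√2697 − √757) = 0.036 × (51.9326 − 27.5136) = 0.036 × 24.4190 = 0.8791 W/m².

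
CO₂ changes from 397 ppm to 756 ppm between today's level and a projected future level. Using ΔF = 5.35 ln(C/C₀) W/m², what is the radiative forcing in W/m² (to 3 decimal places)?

ΔF = 3.446 W/m²

CO₂ absorption bands are partially saturated, so forcing scales with the logarithm of the concentration ratio.
CO₂: 5.35 × ln(756/397) = 5.35 × ln(1.90428) = 5.35 × 0.64410 = 3.4459 W/m².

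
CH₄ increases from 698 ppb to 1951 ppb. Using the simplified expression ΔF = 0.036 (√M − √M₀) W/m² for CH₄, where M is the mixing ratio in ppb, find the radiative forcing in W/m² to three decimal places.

ΔF = 0.639 W/m²

CH₄: 0.036 × (√1951 − √698) = 0.036 × (44.1701 − 26.4197) = 0.036 × 17.7504 = 0.6390 W/m².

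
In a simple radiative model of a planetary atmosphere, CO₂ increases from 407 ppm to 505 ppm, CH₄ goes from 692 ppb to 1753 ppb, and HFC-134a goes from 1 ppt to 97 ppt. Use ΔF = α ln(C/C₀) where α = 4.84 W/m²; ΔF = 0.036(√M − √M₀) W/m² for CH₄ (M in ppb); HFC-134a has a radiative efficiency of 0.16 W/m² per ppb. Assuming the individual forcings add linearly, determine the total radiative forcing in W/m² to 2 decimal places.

CO₂: 4.84 × ln(505/407) = 4.84 × ln(1.24079) = 4.84 × 0.21575 = 1.0442 W/m².
CH₄: 0.036 × (√1753 − √692) = 0.036 × (41.8688 − 26.3059) = 0.036 × 15.5629 = 0.5603 W/m².
HFC-134a: Δ = 97 − 1 = 96 ppt = 0.096 ppb; ΔF = 0.16 × 0.096 = 0.0154 W/m².
Total ΔF = 1.0442 + 0.5603 + 0.0154 = 1.6199 W/m².

ΔF = 1.62 W/m²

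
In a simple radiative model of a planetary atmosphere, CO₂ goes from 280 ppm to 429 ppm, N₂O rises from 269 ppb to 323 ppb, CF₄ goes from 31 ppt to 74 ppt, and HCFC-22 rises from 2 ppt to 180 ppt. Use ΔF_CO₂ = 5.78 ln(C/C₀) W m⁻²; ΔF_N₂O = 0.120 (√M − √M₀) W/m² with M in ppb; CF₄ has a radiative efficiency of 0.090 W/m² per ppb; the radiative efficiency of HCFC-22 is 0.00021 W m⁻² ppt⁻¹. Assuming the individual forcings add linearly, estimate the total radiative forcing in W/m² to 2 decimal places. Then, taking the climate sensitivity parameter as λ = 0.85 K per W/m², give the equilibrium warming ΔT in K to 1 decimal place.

ΔF = 2.70 W/m²; ΔT = 2.3 K

CO₂: 5.78 × ln(429/280) = 5.78 × ln(1.53214) = 5.78 × 0.42667 = 2.4662 W/m².
N₂O: 0.120 × (√323 − √269) = 0.120 × (17.9722 − 16.4012) = 0.120 × 1.5710 = 0.1885 W/m².
CF₄: Δ = 74 − 31 = 43 ppt = 0.043 ppb; ΔF = 0.090 × 0.043 = 0.0039 W/m².
HCFC-22: ΔF = 0.00021 × (180 − 2) = 0.00021 × 178 = 0.0374 W/m².
Total ΔF = 2.4662 + 0.1885 + 0.0039 + 0.0374 = 2.6960 W/m².
ΔT = λ ΔF = 0.85 × 2.70 = 2.2950 K.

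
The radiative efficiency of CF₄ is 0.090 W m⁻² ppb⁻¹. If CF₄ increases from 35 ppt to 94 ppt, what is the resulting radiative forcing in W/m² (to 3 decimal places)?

CF₄: Δ = 94 − 35 = 59 ppt = 0.059 ppb; ΔF = 0.090 × 0.059 = 0.0053 W/m².

ΔF = 0.005 W/m²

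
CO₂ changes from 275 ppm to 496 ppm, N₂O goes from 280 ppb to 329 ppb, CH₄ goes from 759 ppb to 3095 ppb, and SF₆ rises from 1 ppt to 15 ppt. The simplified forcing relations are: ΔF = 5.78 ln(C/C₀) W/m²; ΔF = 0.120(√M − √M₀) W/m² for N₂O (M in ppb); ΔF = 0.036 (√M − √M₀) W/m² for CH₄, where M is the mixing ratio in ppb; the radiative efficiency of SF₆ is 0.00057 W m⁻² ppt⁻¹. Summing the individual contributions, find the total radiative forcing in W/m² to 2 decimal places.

ΔF = 4.60 W/m²

CO₂: 5.78 × ln(496/275) = 5.78 × ln(1.80364) = 5.78 × 0.58981 = 3.4091 W/m².
N₂O: 0.120 × (√329 − √280) = 0.120 × (18.1384 − 16.7332) = 0.120 × 1.4052 = 0.1686 W/m².
CH₄: 0.036 × (√3095 − √759) = 0.036 × (55.6327 − 27.5500) = 0.036 × 28.0827 = 1.0110 W/m².
SF₆: ΔF = 0.00057 × (15 − 1) = 0.00057 × 14 = 0.0080 W/m².
Total ΔF = 3.4091 + 0.1686 + 1.0110 + 0.0080 = 4.5967 W/m².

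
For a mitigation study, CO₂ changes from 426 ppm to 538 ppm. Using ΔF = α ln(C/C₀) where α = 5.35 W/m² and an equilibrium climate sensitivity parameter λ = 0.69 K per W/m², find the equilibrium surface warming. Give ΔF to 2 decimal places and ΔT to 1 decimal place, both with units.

ΔF = 1.25 W/m²; ΔT = 0.9 K

CO₂: 5.35 × ln(538/426) = 5.35 × ln(1.26291) = 5.35 × 0.23342 = 1.2488 W/m².
ΔT = λ ΔF = 0.69 × 1.25 = 0.8625 K.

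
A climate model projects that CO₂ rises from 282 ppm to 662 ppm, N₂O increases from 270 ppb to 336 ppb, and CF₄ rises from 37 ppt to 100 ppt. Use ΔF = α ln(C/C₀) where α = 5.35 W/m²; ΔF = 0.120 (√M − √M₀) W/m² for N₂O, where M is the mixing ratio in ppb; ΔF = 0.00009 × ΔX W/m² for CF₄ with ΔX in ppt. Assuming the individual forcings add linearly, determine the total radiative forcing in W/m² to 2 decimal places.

ΔF = 4.80 W/m²

CO₂: 5.35 × ln(662/282) = 5.35 × ln(2.34752) = 5.35 × 0.85336 = 4.5655 W/m².
N₂O: 0.120 × (√336 − √270) = 0.120 × (18.3303 − 16.4317) = 0.120 × 1.8986 = 0.2278 W/m².
CF₄: ΔF = 0.00009 × (100 − 37) = 0.00009 × 63 = 0.0057 W/m².
Total ΔF = 4.5655 + 0.2278 + 0.0057 = 4.7990 W/m².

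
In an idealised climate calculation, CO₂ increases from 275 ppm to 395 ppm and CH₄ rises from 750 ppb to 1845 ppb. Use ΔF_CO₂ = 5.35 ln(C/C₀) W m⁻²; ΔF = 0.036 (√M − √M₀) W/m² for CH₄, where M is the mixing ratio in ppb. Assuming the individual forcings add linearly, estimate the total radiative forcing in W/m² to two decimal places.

ΔF = 2.50 W/m²

CO₂: 5.35 × ln(395/275) = 5.35 × ln(1.43636) = 5.35 × 0.36211 = 1.9373 W/m².
CH₄: 0.036 × (√1845 − √750) = 0.036 × (42.9535 − 27.3861) = 0.036 × 15.5674 = 0.5604 W/m².
Total ΔF = 1.9373 + 0.5604 = 2.4977 W/m².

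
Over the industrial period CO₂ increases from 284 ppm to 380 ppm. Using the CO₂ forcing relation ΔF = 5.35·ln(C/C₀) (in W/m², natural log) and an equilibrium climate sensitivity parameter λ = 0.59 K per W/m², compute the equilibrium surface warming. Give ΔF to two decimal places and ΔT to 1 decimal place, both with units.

ΔF = 1.56 W/m²; ΔT = 0.9 K

CO₂: 5.35 × ln(380/284) = 5.35 × ln(1.33803) = 5.35 × 0.29120 = 1.5579 W/m².
ΔT = λ ΔF = 0.59 × 1.56 = 0.9204 K.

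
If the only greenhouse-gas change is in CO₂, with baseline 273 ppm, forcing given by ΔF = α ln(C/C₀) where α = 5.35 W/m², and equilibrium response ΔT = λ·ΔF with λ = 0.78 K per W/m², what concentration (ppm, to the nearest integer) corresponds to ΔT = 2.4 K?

C ≈ 485 ppm

Required forcing: ΔF = ΔT/λ = 2.4/0.78 = 3.0769 W/m².
Then ln(C/273) = ΔF/5.35 = 3.0769/5.35 = 0.57512.
So C = 273 × e^0.57512 = 273 × 1.77734 = 485.21 ppm.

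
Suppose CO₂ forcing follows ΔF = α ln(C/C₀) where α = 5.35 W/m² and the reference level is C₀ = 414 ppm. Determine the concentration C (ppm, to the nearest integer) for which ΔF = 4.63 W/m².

Set 5.35 ln(C/414) = 4.63, so ln(C/414) = 4.63/5.35 = 0.86542.
Then C/414 = e^0.86542 = 2.37600, giving C = 414 × 2.37600 = 983.66 ppm.

C ≈ 984 ppm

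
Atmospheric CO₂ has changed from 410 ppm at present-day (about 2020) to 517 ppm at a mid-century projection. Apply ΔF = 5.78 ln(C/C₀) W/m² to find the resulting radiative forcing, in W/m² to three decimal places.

CO₂: 5.78 × ln(517/410) = 5.78 × ln(1.26098) = 5.78 × 0.23189 = 1.3403 W/m².

ΔF = 1.340 W/m²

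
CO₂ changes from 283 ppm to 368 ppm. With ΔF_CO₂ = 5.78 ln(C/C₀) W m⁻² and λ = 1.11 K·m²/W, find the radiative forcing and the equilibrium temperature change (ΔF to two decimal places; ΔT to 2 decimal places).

ΔF = 1.52 W/m²; ΔT = 1.69 K

CO₂: 5.78 × ln(368/283) = 5.78 × ln(1.30035) = 5.78 × 0.26263 = 1.5180 W/m².
ΔT = λ ΔF = 1.11 × 1.52 = 1.6872 K.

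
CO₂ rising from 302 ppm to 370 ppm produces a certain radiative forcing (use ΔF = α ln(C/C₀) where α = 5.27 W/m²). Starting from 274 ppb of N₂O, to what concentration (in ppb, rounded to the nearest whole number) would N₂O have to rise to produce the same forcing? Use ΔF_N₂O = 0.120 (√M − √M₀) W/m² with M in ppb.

M ≈ 649 ppb

CO₂ forcing: 5.27 × ln(370/302) = 5.27 × 0.203076 = 1.07021 W/m².
Set 0.120(√M − √274) = 1.07021: √M = 1.07021/0.120 + √274 = 8.9184 + 16.5529 = 25.4713.
M = (25.4713)² = 648.79 ppb.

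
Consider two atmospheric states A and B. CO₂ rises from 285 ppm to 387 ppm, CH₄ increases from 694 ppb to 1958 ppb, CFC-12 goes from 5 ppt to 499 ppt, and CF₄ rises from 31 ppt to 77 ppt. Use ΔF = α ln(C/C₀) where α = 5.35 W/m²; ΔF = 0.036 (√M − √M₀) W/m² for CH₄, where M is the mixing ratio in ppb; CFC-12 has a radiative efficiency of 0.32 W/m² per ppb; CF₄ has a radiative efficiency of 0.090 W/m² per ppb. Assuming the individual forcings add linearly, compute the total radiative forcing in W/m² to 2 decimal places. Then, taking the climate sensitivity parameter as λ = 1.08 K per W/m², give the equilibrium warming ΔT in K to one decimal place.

CO₂: 5.35 × ln(387/285) = 5.35 × ln(1.35789) = 5.35 × 0.30593 = 1.6367 W/m².
CH₄: 0.036 × (√1958 − √694) = 0.036 × (44.2493 − 26.3439) = 0.036 × 17.9054 = 0.6446 W/m².
CFC-12: Δ = 499 − 5 = 494 ppt = 0.494 ppb; ΔF = 0.32 × 0.494 = 0.1581 W/m².
CF₄: Δ = 77 − 31 = 46 ppt = 0.046 ppb; ΔF = 0.090 × 0.046 = 0.0041 W/m².
Total ΔF = 1.6367 + 0.6446 + 0.1581 + 0.0041 = 2.4435 W/m².
ΔT = λ ΔF = 1.08 × 2.44 = 2.6352 K.

ΔF = 2.44 W/m²; ΔT = 2.6 K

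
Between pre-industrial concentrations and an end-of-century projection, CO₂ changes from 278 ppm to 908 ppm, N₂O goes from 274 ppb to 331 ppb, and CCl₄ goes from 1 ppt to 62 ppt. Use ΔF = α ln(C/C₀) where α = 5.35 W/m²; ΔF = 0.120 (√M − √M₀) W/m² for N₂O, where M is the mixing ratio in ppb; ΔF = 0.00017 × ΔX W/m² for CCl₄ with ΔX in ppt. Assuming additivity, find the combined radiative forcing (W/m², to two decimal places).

CO₂: 5.35 × ln(908/278) = 5.35 × ln(3.26619) = 5.35 × 1.18362 = 6.3324 W/m².
N₂O: 0.120 × (√331 − √274) = 0.120 × (18.1934 − 16.5529) = 0.120 × 1.6405 = 0.1969 W/m².
CCl₄: ΔF = 0.00017 × (62 − 1) = 0.00017 × 61 = 0.0104 W/m².
Total ΔF = 6.3324 + 0.1969 + 0.0104 = 6.5397 W/m².

ΔF = 6.54 W/m²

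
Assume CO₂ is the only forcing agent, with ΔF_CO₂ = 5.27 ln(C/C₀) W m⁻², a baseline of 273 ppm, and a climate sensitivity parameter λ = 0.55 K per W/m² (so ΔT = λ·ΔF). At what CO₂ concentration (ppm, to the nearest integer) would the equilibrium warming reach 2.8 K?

C ≈ 717 ppm

Required forcing: ΔF = ΔT/λ = 2.8/0.55 = 5.0909 W/m².
Then ln(C/273) = ΔF/5.27 = 5.0909/5.27 = 0.96602.
So C = 273 × e^0.96602 = 273 × 2.62747 = 717.30 ppm.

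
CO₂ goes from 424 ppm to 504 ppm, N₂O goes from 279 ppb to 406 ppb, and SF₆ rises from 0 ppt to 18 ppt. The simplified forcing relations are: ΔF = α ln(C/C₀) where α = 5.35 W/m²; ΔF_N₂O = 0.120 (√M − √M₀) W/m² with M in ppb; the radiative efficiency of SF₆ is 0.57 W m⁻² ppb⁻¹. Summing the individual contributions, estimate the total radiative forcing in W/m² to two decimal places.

CO₂: 5.35 × ln(504/424) = 5.35 × ln(1.18868) = 5.35 × 0.17284 = 0.9247 W/m².
N₂O: 0.120 × (√406 − √279) = 0.120 × (20.1494 − 16.7033) = 0.120 × 3.4461 = 0.4135 W/m².
SF₆: Δ = 18 − 0 = 18 ppt = 0.018 ppb; ΔF = 0.57 × 0.018 = 0.0103 W/m².
Total ΔF = 0.9247 + 0.4135 + 0.0103 = 1.3485 W/m².

ΔF = 1.35 W/m²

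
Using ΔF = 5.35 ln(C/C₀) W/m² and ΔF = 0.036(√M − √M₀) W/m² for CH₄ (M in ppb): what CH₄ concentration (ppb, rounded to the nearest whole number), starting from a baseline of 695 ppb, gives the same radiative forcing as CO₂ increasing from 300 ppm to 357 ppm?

M ≈ 2726 ppb

CO₂ forcing: 5.35 × ln(357/300) = 5.35 × 0.173953 = 0.93065 W/m².
Set 0.036(√M − √695) = 0.93065: √M = 0.93065/0.036 + √695 = 25.8514 + 26.3629 = 52.2143.
M = (52.2143)² = 2726.33 ppb.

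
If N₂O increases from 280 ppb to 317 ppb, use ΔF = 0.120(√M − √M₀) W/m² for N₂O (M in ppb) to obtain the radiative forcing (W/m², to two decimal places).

N₂O: 0.120 × (√317 − √280) = 0.120 × (17.8045 − 16.7332) = 0.120 × 1.0713 = 0.1286 W/m².

ΔF = 0.13 W/m²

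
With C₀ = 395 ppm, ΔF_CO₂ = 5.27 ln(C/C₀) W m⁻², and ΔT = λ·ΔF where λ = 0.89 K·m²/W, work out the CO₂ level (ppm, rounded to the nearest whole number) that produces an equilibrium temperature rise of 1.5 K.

Required forcing: ΔF = ΔT/λ = 1.5/0.89 = 1.6854 W/m².
Then ln(C/395) = ΔF/5.27 = 1.6854/5.27 = 0.31981.
So C = 395 × e^0.31981 = 395 × 1.37687 = 543.86 ppm.

C ≈ 544 ppm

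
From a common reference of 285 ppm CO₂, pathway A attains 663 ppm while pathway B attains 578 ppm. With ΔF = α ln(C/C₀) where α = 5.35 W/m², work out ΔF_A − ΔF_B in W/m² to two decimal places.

ΔF_A − ΔF_B = 0.73 W/m²

ΔF_A = 5.35 ln(663/285) = 5.35 × 0.84429 = 4.5170 W/m².
ΔF_B = 5.35 ln(578/285) = 5.35 × 0.70708 = 3.7829 W/m².
Difference: 4.5170 − 3.7829 = 0.7341 W/m².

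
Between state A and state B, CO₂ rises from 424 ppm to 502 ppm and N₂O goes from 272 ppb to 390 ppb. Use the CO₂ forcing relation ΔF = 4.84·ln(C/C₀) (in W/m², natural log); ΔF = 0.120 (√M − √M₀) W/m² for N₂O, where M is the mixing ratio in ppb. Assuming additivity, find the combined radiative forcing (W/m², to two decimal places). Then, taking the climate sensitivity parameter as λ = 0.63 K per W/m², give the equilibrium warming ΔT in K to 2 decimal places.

ΔF = 1.21 W/m²; ΔT = 0.76 K

CO₂: 4.84 × ln(502/424) = 4.84 × ln(1.18396) = 4.84 × 0.16886 = 0.8173 W/m².
N₂O: 0.120 × (√390 − √272) = 0.120 × (19.7484 − 16.4924) = 0.120 × 3.2560 = 0.3907 W/m².
Total ΔF = 0.8173 + 0.3907 = 1.2080 W/m².
ΔT = λ ΔF = 0.63 × 1.21 = 0.7623 K.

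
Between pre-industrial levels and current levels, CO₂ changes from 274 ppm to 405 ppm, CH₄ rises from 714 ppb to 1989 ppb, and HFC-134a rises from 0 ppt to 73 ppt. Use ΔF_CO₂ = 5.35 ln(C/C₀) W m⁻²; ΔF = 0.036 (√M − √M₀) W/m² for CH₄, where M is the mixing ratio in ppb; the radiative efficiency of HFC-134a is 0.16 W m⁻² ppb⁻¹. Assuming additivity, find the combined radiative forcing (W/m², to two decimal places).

ΔF = 2.75 W/m²

CO₂: 5.35 × ln(405/274) = 5.35 × ln(1.47810) = 5.35 × 0.39076 = 2.0906 W/m².
CH₄: 0.036 × (√1989 − √714) = 0.036 × (44.5982 − 26.7208) = 0.036 × 17.8774 = 0.6436 W/m².
HFC-134a: Δ = 73 − 0 = 73 ppt = 0.073 ppb; ΔF = 0.16 × 0.073 = 0.0117 W/m².
Total ΔF = 2.0906 + 0.6436 + 0.0117 = 2.7459 W/m².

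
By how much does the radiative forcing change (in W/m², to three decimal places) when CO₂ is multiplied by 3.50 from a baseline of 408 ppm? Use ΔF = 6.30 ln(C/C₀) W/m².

ΔF = 6.30 × ln(3.50) = 6.30 × 1.25276 = 7.8924 W/m².

ΔF = 7.892 W/m²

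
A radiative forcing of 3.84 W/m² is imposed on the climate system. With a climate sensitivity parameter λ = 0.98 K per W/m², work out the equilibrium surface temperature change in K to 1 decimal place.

ΔT = 3.8 K

ΔT = λ ΔF = 0.98 × 3.84 = 3.7632 K.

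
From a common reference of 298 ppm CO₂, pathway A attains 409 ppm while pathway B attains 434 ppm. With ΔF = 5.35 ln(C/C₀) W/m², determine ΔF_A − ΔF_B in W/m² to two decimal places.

ΔF_A = 5.35 ln(409/298) = 5.35 × 0.31662 = 1.6939 W/m².
ΔF_B = 5.35 ln(434/298) = 5.35 × 0.37595 = 2.0113 W/m².
Difference: 1.6939 − 2.0113 = -0.3174 W/m².

ΔF_A − ΔF_B = -0.32 W/m²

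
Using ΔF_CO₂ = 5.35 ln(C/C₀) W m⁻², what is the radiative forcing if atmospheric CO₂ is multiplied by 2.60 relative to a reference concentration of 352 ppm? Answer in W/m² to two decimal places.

ΔF = 5.11 W/m²

ΔF = 5.35 × ln(2.60) = 5.35 × 0.95551 = 5.1120 W/m².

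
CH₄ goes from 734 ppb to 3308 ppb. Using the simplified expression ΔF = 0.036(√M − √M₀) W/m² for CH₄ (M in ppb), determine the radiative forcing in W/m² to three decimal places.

ΔF = 1.095 W/m²

CH₄: 0.036 × (√3308 − √734) = 0.036 × (57.5152 − 27.0924) = 0.036 × 30.4228 = 1.0952 W/m².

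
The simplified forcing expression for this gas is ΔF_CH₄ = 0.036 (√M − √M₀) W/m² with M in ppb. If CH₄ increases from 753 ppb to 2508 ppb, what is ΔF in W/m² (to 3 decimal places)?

CH₄: 0.036 × (√2508 − √753) = 0.036 × (50.0799 − 27.4408) = 0.036 × 22.6391 = 0.8150 W/m².

ΔF = 0.815 W/m²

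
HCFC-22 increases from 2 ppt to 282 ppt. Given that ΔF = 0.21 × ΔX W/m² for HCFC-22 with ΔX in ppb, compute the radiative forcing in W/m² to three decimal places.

HCFC-22: Δ = 282 − 2 = 280 ppt = 0.280 ppb; ΔF = 0.21 × 0.280 = 0.0588 W/m².

ΔF = 0.059 W/m²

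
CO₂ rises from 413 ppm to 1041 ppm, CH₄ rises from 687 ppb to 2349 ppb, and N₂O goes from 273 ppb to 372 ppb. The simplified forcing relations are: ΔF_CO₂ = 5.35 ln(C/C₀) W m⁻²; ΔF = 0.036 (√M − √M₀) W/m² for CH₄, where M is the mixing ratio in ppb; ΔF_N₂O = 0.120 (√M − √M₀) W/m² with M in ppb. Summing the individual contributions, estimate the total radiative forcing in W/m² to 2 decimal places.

CO₂: 5.35 × ln(1041/413) = 5.35 × ln(2.52058) = 5.35 × 0.92449 = 4.9460 W/m².
CH₄: 0.036 × (√2349 − √687) = 0.036 × (48.4665 − 26.2107) = 0.036 × 22.2558 = 0.8012 W/m².
N₂O: 0.120 × (√372 − √273) = 0.120 × (19.2873 − 16.5227) = 0.120 × 2.7646 = 0.3318 W/m².
Total ΔF = 4.9460 + 0.8012 + 0.3318 = 6.0790 W/m².

ΔF = 6.08 W/m²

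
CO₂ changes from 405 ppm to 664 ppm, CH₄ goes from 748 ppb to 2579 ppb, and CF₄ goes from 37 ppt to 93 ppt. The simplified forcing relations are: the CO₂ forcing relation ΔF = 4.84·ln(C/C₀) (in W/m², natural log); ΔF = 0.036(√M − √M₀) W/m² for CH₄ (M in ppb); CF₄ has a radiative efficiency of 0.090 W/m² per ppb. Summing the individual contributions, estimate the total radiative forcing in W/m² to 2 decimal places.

ΔF = 3.24 W/m²

CO₂: 4.84 × ln(664/405) = 4.84 × ln(1.63951) = 4.84 × 0.49440 = 2.3929 W/m².
CH₄: 0.036 × (√2579 − √748) = 0.036 × (50.7839 − 27.3496) = 0.036 × 23.4343 = 0.8436 W/m².
CF₄: Δ = 93 − 37 = 56 ppt = 0.056 ppb; ΔF = 0.090 × 0.056 = 0.0050 W/m².
Total ΔF = 2.3929 + 0.8436 + 0.0050 = 3.2415 W/m².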